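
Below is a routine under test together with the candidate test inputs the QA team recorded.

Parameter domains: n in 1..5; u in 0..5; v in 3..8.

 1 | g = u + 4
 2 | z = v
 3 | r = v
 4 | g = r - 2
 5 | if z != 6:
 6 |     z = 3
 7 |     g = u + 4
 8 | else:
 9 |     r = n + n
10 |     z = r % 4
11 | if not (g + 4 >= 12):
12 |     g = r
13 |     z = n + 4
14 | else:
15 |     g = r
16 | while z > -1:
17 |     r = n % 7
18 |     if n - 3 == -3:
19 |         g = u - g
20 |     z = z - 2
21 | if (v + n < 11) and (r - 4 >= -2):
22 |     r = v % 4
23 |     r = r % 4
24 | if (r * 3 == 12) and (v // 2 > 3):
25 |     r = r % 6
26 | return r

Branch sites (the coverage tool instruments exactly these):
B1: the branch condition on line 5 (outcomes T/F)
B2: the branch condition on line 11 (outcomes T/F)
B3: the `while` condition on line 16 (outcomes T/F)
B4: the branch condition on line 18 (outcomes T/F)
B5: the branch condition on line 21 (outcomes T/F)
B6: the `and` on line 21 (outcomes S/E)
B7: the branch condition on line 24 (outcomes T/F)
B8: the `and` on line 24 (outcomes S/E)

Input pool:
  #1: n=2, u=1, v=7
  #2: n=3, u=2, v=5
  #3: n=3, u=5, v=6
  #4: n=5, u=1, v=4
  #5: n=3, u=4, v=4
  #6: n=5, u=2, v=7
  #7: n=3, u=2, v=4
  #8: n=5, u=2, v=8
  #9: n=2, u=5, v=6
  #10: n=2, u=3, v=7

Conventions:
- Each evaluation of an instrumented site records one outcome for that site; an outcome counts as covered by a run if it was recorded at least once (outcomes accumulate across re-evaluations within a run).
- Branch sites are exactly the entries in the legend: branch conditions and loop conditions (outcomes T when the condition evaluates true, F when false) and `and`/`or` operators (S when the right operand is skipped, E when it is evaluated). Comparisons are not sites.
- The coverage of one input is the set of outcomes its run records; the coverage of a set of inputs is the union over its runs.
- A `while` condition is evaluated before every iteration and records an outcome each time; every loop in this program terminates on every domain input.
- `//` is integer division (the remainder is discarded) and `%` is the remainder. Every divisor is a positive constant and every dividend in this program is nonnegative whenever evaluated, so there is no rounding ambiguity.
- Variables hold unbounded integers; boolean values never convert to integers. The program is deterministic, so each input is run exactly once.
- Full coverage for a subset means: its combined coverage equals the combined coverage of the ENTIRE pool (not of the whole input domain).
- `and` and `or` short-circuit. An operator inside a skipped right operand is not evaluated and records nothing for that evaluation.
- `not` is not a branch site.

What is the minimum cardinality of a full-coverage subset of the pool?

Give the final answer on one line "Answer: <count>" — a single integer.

test 1 (n=2, u=1, v=7) fires B1->T, B2->T, B3->T, B4->F, B3->T, B4->F, B3->T, B4->F, B3->T, B4->F, B3->F, B6->E, B5->T, B8->S, ...; hits B1=T, B2=T, B3=T, B3=F, B4=F, B5=T, B6=E, B7=F, B8=S
test 2 (n=3, u=2, v=5) fires B1->T, B2->T, B3->T, B4->F, B3->T, B4->F, B3->T, B4->F, B3->T, B4->F, B3->F, B6->E, B5->T, B8->S, ...; hits B1=T, B2=T, B3=T, B3=F, B4=F, B5=T, B6=E, B7=F, B8=S
test 3 (n=3, u=5, v=6) fires B1->F, B2->T, B3->T, B4->F, B3->T, B4->F, B3->T, B4->F, B3->T, B4->F, B3->F, B6->E, B5->T, B8->S, ...; hits B1=F, B2=T, B3=T, B3=F, B4=F, B5=T, B6=E, B7=F, B8=S
test 4 (n=5, u=1, v=4) fires B1->T, B2->T, B3->T, B4->F, B3->T, B4->F, B3->T, B4->F, B3->T, B4->F, B3->T, B4->F, B3->F, B6->E, ...; hits B1=T, B2=T, B3=T, B3=F, B4=F, B5=T, B6=E, B7=F, B8=S
test 5 (n=3, u=4, v=4) fires B1->T, B2->F, B3->T, B4->F, B3->T, B4->F, B3->F, B6->E, B5->T, B8->S, B7->F; hits B1=T, B2=F, B3=T, B3=F, B4=F, B5=T, B6=E, B7=F, B8=S
test 6 (n=5, u=2, v=7) fires B1->T, B2->T, B3->T, B4->F, B3->T, B4->F, B3->T, B4->F, B3->T, B4->F, B3->T, B4->F, B3->F, B6->S, ...; hits B1=T, B2=T, B3=T, B3=F, B4=F, B5=F, B6=S, B7=F, B8=S
test 7 (n=3, u=2, v=4) fires B1->T, B2->T, B3->T, B4->F, B3->T, B4->F, B3->T, B4->F, B3->T, B4->F, B3->F, B6->E, B5->T, B8->S, ...; hits B1=T, B2=T, B3=T, B3=F, B4=F, B5=T, B6=E, B7=F, B8=S
test 8 (n=5, u=2, v=8) fires B1->T, B2->T, B3->T, B4->F, B3->T, B4->F, B3->T, B4->F, B3->T, B4->F, B3->T, B4->F, B3->F, B6->S, ...; hits B1=T, B2=T, B3=T, B3=F, B4=F, B5=F, B6=S, B7=F, B8=S
test 9 (n=2, u=5, v=6) fires B1->F, B2->T, B3->T, B4->F, B3->T, B4->F, B3->T, B4->F, B3->T, B4->F, B3->F, B6->E, B5->T, B8->S, ...; hits B1=F, B2=T, B3=T, B3=F, B4=F, B5=T, B6=E, B7=F, B8=S
test 10 (n=2, u=3, v=7) fires B1->T, B2->T, B3->T, B4->F, B3->T, B4->F, B3->T, B4->F, B3->T, B4->F, B3->F, B6->E, B5->T, B8->S, ...; hits B1=T, B2=T, B3=T, B3=F, B4=F, B5=T, B6=E, B7=F, B8=S
the full pool covers 13 outcomes: B1=T, B1=F, B2=T, B2=F, B3=T, B3=F, B4=F, B5=T, B5=F, B6=S, B6=E, B7=F, B8=S
no size-1 subset reaches all 13 outcomes (best union: 9/13)
no size-2 subset reaches all 13 outcomes (best union: 12/13)
the canonical winner is {3, 5, 6}: size 3, full 13-outcome coverage, earliest index list among size-3 covers

Answer: 3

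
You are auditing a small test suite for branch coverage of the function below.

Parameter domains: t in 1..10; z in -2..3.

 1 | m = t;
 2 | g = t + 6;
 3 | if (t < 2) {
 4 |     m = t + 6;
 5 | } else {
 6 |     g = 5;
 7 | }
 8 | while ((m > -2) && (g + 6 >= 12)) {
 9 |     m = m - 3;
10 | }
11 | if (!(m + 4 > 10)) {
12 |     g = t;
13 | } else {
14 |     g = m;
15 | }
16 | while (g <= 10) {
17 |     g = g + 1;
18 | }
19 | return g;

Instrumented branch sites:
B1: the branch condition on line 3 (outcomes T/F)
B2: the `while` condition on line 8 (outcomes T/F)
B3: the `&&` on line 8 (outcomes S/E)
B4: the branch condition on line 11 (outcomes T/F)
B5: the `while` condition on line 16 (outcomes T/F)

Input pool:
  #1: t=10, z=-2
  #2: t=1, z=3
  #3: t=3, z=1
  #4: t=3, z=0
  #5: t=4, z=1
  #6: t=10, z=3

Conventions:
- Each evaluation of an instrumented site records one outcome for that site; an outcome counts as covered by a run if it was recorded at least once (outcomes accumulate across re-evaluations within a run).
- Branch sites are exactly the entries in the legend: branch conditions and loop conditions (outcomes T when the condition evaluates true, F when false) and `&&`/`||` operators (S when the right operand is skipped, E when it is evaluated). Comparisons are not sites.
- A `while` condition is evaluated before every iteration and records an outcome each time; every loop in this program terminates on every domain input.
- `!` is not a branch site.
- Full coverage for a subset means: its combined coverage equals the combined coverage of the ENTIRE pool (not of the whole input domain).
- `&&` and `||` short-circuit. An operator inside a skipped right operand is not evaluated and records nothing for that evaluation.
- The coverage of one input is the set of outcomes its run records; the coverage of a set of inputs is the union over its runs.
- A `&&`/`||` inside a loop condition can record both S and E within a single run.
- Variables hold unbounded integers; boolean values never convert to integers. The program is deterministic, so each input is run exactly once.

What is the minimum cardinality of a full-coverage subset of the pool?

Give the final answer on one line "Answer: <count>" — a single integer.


input #1, t=10, z=-2: outcomes B1=F, B2=F, B3=E, B4=F, B5=T, B5=F
input #2, t=1, z=3: outcomes B1=T, B2=T, B2=F, B3=S, B3=E, B4=T, B5=T, B5=F
input #3, t=3, z=1: outcomes B1=F, B2=F, B3=E, B4=T, B5=T, B5=F
input #4, t=3, z=0: outcomes B1=F, B2=F, B3=E, B4=T, B5=T, B5=F
input #5, t=4, z=1: outcomes B1=F, B2=F, B3=E, B4=T, B5=T, B5=F
input #6, t=10, z=3: outcomes B1=F, B2=F, B3=E, B4=F, B5=T, B5=F
together the pool reaches 10 outcomes: B1=T, B1=F, B2=T, B2=F, B3=S, B3=E, B4=T, B4=F, B5=T, B5=F
every size-1 subset falls short of the 10 outcomes (best: 8/10)
at size 2, {1, 2} reaches all 10 outcomes; every lexicographically earlier size-2 subset fails
Answer: 2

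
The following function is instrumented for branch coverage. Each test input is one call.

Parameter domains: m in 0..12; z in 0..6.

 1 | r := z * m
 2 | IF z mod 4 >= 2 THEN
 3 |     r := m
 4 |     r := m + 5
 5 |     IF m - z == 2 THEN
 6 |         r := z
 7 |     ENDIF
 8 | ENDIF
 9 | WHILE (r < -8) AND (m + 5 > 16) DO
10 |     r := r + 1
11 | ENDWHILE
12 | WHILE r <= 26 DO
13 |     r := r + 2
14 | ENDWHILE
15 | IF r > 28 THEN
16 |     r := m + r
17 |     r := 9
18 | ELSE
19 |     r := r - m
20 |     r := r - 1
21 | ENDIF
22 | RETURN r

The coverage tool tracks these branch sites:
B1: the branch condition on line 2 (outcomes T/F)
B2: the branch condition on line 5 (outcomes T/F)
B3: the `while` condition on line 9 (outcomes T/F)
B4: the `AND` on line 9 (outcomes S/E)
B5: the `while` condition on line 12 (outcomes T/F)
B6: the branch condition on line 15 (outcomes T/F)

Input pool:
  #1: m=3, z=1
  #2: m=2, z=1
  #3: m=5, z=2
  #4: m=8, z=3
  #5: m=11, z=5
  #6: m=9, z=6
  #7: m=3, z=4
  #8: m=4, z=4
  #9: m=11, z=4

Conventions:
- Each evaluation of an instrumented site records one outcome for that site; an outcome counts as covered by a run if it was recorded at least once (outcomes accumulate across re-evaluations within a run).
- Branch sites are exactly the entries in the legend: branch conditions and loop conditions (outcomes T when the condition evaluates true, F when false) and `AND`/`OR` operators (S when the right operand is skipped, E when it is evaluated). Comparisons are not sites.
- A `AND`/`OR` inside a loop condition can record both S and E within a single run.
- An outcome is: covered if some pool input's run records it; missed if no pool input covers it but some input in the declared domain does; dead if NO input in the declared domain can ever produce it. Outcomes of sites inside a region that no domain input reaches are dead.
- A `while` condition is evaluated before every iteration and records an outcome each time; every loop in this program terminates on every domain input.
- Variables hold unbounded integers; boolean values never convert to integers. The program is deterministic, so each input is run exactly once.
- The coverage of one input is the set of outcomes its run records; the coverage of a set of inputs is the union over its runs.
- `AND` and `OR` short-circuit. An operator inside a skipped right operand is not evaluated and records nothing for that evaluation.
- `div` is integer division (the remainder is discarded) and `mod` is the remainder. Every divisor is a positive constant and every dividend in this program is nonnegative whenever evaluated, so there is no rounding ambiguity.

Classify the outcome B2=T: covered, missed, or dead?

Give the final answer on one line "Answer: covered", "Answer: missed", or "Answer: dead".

no pool input records B2=T
but domain input (m=4, z=2) does record it -> reachable, so missed

Answer: missed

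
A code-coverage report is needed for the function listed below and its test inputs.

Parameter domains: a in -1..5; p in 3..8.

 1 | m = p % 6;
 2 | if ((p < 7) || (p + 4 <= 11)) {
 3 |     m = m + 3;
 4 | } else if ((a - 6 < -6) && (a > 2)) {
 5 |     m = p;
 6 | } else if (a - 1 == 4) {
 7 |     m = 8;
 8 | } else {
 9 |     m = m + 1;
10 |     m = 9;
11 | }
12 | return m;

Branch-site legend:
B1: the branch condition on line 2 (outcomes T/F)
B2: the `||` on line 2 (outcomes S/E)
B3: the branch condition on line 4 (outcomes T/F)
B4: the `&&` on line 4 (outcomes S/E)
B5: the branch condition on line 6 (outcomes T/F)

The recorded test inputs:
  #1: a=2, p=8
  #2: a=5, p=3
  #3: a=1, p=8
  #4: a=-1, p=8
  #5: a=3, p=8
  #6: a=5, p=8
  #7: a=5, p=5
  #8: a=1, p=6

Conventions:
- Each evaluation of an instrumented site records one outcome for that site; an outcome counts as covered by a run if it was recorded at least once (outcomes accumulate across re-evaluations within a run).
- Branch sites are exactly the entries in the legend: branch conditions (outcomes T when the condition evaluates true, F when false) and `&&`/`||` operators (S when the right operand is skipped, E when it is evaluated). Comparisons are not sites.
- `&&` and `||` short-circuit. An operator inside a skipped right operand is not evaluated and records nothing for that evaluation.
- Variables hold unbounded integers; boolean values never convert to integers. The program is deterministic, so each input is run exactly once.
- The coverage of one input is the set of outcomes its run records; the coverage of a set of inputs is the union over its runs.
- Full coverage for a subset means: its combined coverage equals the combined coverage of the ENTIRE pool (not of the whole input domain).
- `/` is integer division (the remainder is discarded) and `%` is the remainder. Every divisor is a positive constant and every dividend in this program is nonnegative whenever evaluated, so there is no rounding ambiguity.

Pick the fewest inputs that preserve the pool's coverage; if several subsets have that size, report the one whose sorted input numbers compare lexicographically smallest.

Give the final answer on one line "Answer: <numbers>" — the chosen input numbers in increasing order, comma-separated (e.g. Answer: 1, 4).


input #1 (a=2, p=8): events B2->E, B1->F, B4->S, B3->F, B5->F; covers B1=F, B2=E, B3=F, B4=S, B5=F
input #2 (a=5, p=3): events B2->S, B1->T; covers B1=T, B2=S
input #3 (a=1, p=8): events B2->E, B1->F, B4->S, B3->F, B5->F; covers B1=F, B2=E, B3=F, B4=S, B5=F
input #4 (a=-1, p=8): events B2->E, B1->F, B4->E, B3->F, B5->F; covers B1=F, B2=E, B3=F, B4=E, B5=F
input #5 (a=3, p=8): events B2->E, B1->F, B4->S, B3->F, B5->F; covers B1=F, B2=E, B3=F, B4=S, B5=F
input #6 (a=5, p=8): events B2->E, B1->F, B4->S, B3->F, B5->T; covers B1=F, B2=E, B3=F, B4=S, B5=T
input #7 (a=5, p=5): events B2->S, B1->T; covers B1=T, B2=S
input #8 (a=1, p=6): events B2->S, B1->T; covers B1=T, B2=S
pool-wide coverage (9 outcomes): B1=T, B1=F, B2=S, B2=E, B3=F, B4=S, B4=E, B5=T, B5=F
checked all size-1 subsets: none covers 9 outcomes (max 5/9)
checked all size-2 subsets: none covers 9 outcomes (max 7/9)
inputs {2, 4, 6} (size 3) cover everything; no size-3 subset with a lexicographically smaller index list covers all 9
Answer: 2, 4, 6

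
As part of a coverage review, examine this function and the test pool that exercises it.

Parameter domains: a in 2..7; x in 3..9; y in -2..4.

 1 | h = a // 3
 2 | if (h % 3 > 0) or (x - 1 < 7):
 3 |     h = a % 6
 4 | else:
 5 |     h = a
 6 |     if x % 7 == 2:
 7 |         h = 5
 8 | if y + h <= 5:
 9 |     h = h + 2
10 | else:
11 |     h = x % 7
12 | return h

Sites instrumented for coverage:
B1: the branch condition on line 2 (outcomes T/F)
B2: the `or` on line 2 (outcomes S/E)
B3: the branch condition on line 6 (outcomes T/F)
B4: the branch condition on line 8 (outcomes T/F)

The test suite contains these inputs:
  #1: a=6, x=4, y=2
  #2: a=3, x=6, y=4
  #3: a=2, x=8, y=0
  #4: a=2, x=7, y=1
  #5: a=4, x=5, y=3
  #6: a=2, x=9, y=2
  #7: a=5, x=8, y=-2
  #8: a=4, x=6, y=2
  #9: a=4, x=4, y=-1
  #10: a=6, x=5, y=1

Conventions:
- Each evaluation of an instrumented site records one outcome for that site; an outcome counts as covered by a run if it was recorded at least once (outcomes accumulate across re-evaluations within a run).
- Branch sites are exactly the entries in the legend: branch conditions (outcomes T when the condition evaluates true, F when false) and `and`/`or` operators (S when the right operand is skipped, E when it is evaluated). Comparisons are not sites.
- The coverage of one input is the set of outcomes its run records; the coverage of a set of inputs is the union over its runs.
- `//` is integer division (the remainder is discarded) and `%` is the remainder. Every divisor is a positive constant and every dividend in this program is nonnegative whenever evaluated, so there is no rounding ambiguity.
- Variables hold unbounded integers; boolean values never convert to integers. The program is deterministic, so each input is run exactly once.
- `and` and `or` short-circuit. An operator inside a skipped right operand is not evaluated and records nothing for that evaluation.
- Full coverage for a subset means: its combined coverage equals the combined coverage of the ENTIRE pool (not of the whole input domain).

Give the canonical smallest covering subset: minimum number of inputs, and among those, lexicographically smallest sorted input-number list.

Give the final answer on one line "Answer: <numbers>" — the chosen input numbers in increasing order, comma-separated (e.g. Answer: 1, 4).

run #1 (a=6, x=4, y=2) runs B2->S, B1->T, B4->T; records B1=T, B2=S, B4=T
run #2 (a=3, x=6, y=4) runs B2->S, B1->T, B4->F; records B1=T, B2=S, B4=F
run #3 (a=2, x=8, y=0) runs B2->E, B1->F, B3->F, B4->T; records B1=F, B2=E, B3=F, B4=T
run #4 (a=2, x=7, y=1) runs B2->E, B1->T, B4->T; records B1=T, B2=E, B4=T
run #5 (a=4, x=5, y=3) runs B2->S, B1->T, B4->F; records B1=T, B2=S, B4=F
run #6 (a=2, x=9, y=2) runs B2->E, B1->F, B3->T, B4->F; records B1=F, B2=E, B3=T, B4=F
run #7 (a=5, x=8, y=-2) runs B2->S, B1->T, B4->T; records B1=T, B2=S, B4=T
run #8 (a=4, x=6, y=2) runs B2->S, B1->T, B4->F; records B1=T, B2=S, B4=F
run #9 (a=4, x=4, y=-1) runs B2->S, B1->T, B4->T; records B1=T, B2=S, B4=T
run #10 (a=6, x=5, y=1) runs B2->S, B1->T, B4->T; records B1=T, B2=S, B4=T
the full pool covers 8 outcomes: B1=T, B1=F, B2=S, B2=E, B3=T, B3=F, B4=T, B4=F
every size-1 subset falls short of the 8 outcomes (best: 4/8)
every size-2 subset falls short of the 8 outcomes (best: 7/8)
inputs {1, 3, 6} (size 3) cover everything; no size-3 subset with a lexicographically smaller index list covers all 8

Answer: 1, 3, 6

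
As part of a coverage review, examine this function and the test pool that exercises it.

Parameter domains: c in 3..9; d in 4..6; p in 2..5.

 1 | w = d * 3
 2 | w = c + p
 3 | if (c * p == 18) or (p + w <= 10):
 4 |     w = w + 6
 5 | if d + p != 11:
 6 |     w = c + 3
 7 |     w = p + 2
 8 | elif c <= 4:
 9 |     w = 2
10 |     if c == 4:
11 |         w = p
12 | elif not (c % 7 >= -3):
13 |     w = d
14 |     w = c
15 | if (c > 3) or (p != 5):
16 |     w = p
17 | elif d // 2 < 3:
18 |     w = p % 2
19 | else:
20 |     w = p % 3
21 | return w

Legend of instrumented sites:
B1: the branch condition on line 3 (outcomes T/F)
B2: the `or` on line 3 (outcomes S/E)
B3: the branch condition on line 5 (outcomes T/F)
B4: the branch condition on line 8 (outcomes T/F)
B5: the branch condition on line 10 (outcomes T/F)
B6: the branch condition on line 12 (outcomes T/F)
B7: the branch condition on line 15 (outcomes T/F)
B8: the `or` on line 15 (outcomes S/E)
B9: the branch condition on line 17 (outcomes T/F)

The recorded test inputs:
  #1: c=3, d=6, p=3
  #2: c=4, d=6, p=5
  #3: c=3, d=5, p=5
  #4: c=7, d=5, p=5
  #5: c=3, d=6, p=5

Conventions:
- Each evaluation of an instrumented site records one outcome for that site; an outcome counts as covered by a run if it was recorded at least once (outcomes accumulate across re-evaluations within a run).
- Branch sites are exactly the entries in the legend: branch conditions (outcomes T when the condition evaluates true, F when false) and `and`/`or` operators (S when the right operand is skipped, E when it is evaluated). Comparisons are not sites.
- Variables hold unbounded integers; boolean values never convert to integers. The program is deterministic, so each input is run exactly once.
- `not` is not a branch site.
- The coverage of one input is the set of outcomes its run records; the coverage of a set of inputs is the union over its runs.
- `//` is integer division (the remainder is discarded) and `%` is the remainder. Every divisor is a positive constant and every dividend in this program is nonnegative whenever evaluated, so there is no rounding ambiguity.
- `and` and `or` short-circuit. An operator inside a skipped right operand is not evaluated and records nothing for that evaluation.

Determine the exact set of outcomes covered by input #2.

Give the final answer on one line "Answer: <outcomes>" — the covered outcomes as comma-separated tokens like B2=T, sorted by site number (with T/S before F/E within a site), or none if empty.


Event log for input #2 (c=4, d=6, p=5):
  B2->E, B1->F, B3->F, B4->T, B5->T, B8->S, B7->T
collecting distinct outcomes: B1=F, B2=E, B3=F, B4=T, B5=T, B7=T, B8=S
Answer: B1=F, B2=E, B3=F, B4=T, B5=T, B7=T, B8=S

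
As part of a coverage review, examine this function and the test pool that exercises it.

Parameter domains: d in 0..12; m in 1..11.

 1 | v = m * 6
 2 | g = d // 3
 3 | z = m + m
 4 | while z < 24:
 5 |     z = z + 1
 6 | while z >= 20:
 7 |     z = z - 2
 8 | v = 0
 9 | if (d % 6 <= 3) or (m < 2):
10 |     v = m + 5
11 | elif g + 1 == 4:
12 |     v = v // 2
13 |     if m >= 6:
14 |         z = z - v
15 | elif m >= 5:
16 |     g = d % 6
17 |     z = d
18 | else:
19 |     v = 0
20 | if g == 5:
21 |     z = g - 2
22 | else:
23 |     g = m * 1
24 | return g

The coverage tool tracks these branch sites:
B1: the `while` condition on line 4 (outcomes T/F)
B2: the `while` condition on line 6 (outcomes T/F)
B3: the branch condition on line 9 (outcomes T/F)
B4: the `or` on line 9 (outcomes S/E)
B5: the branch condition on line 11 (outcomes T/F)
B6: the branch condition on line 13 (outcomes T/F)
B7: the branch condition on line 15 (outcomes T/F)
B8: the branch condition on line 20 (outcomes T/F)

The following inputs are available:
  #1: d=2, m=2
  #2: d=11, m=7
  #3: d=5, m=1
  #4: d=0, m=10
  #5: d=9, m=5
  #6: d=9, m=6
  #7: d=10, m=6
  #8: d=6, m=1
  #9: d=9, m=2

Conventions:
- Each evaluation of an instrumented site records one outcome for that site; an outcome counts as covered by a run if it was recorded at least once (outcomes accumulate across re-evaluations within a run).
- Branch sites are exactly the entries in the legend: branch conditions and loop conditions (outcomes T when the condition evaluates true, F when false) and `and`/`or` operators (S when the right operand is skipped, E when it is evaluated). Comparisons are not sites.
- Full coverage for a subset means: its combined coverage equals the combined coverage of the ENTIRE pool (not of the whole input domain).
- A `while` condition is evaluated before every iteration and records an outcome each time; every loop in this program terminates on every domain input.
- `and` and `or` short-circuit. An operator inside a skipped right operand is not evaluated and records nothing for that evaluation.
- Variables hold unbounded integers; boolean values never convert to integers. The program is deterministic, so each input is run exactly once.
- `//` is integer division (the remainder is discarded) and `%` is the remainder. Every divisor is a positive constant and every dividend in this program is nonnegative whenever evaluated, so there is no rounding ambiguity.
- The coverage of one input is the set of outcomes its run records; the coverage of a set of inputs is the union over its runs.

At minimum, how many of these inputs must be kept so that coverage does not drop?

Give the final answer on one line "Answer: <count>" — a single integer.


input #1 (d=2, m=2): covers B1=T, B1=F, B2=T, B2=F, B3=T, B4=S, B8=F
input #2 (d=11, m=7): covers B1=T, B1=F, B2=T, B2=F, B3=F, B4=E, B5=T, B6=T, B8=F
input #3 (d=5, m=1): covers B1=T, B1=F, B2=T, B2=F, B3=T, B4=E, B8=F
input #4 (d=0, m=10): covers B1=T, B1=F, B2=T, B2=F, B3=T, B4=S, B8=F
input #5 (d=9, m=5): covers B1=T, B1=F, B2=T, B2=F, B3=T, B4=S, B8=F
input #6 (d=9, m=6): covers B1=T, B1=F, B2=T, B2=F, B3=T, B4=S, B8=F
input #7 (d=10, m=6): covers B1=T, B1=F, B2=T, B2=F, B3=F, B4=E, B5=T, B6=T, B8=F
input #8 (d=6, m=1): covers B1=T, B1=F, B2=T, B2=F, B3=T, B4=S, B8=F
input #9 (d=9, m=2): covers B1=T, B1=F, B2=T, B2=F, B3=T, B4=S, B8=F
the full pool covers 11 outcomes: B1=T, B1=F, B2=T, B2=F, B3=T, B3=F, B4=S, B4=E, B5=T, B6=T, B8=F
checked all size-1 subsets: none covers 11 outcomes (max 9/11)
size 2: inputs {1, 2} cover all 11 outcomes, and no lexicographically smaller subset of this size does
Answer: 2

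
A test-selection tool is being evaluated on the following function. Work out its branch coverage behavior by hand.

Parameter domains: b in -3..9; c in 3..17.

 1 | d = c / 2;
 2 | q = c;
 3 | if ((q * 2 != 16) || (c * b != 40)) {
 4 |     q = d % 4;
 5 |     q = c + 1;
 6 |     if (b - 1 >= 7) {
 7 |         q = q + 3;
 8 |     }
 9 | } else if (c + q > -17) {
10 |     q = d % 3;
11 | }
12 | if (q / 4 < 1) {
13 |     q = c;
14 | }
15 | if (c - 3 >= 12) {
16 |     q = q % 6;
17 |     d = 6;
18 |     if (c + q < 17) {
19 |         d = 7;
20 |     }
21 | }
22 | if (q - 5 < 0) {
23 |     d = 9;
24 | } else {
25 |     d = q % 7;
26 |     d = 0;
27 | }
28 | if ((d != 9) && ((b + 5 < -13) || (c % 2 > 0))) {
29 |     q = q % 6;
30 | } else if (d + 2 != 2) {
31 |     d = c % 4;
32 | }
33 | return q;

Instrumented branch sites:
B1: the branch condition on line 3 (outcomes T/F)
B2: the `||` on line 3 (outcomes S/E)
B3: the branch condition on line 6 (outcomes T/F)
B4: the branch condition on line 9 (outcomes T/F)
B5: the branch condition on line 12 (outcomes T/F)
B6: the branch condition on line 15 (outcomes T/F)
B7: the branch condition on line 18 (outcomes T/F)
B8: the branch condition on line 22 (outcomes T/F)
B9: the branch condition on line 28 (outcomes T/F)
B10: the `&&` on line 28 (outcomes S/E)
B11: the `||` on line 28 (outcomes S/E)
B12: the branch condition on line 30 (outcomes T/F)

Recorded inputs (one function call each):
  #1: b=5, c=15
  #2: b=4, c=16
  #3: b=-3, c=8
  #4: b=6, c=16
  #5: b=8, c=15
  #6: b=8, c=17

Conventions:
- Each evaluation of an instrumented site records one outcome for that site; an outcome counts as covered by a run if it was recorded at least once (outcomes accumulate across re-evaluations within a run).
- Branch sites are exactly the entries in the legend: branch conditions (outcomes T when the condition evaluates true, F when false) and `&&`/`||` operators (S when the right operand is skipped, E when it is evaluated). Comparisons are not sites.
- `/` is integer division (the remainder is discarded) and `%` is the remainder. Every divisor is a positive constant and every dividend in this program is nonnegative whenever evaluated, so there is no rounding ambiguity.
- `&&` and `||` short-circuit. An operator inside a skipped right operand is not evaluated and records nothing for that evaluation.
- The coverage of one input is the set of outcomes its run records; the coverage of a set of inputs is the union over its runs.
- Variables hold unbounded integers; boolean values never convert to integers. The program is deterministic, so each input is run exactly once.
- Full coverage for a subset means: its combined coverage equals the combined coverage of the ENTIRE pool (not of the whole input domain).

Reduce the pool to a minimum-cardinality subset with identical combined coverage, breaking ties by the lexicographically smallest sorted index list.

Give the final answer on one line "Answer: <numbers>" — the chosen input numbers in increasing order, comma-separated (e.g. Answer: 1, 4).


test 1 (b=5, c=15) hits B1=T, B2=S, B3=F, B5=F, B6=T, B7=F, B8=T, B9=F, B10=S, B12=T
test 2 (b=4, c=16) hits B1=T, B2=S, B3=F, B5=F, B6=T, B7=F, B8=F, B9=F, B10=E, B11=E, B12=F
test 3 (b=-3, c=8) hits B1=T, B2=E, B3=F, B5=F, B6=F, B8=F, B9=F, B10=E, B11=E, B12=F
test 4 (b=6, c=16) hits B1=T, B2=S, B3=F, B5=F, B6=T, B7=F, B8=F, B9=F, B10=E, B11=E, B12=F
test 5 (b=8, c=15) hits B1=T, B2=S, B3=T, B5=F, B6=T, B7=T, B8=T, B9=F, B10=S, B12=T
test 6 (b=8, c=17) hits B1=T, B2=S, B3=T, B5=F, B6=T, B7=F, B8=T, B9=F, B10=S, B12=T
union over all inputs: B1=T, B2=S, B2=E, B3=T, B3=F, B5=F, B6=T, B6=F, B7=T, B7=F, B8=T, B8=F, B9=F, B10=S, B10=E, B11=E, B12=T, B12=F (18 outcomes)
size 1 is not enough: best union over all size-1 subsets is 11/18
size 2 is not enough: best union over all size-2 subsets is 17/18
at size 3, {1, 3, 5} reaches all 18 outcomes; every lexicographically earlier size-3 subset fails
Answer: 1, 3, 5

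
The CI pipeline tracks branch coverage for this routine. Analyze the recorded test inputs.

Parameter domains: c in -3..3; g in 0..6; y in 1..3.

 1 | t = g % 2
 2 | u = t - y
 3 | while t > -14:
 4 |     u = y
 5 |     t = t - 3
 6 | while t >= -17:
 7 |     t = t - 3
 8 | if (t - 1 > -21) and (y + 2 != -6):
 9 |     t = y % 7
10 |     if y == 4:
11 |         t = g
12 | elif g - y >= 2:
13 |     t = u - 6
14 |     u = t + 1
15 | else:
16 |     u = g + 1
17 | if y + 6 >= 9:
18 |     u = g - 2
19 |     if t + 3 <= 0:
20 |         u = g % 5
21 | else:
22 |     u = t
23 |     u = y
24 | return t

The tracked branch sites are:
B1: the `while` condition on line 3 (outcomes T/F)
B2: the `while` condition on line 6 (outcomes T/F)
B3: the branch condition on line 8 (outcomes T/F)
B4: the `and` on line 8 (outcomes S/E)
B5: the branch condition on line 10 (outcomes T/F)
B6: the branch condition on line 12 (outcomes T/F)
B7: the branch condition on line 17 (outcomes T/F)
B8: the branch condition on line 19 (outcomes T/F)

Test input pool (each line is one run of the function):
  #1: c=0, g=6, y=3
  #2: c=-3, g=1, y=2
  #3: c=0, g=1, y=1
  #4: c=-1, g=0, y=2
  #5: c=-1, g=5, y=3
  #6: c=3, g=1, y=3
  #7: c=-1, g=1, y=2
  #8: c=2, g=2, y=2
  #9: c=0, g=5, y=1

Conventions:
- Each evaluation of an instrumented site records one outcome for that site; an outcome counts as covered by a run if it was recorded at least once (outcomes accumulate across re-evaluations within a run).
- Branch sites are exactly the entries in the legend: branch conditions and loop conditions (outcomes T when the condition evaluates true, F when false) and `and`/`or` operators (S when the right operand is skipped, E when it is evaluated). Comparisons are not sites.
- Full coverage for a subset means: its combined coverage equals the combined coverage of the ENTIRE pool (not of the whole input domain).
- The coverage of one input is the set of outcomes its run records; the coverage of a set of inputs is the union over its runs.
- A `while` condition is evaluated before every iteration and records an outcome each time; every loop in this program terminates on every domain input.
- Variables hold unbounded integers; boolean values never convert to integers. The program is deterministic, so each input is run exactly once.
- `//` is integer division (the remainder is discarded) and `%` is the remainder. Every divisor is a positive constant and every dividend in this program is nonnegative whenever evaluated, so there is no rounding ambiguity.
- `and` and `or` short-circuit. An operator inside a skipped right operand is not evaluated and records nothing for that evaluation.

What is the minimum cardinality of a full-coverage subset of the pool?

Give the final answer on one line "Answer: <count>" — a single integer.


input #1, c=0, g=6, y=3: events B1->T, B1->T, B1->T, B1->T, B1->T, B1->F, B2->T, B2->F, B4->E, B3->T, B5->F, B7->T, B8->F; outcomes B1=T, B1=F, B2=T, B2=F, B3=T, B4=E, B5=F, B7=T, B8=F
input #2, c=-3, g=1, y=2: events B1->T, B1->T, B1->T, B1->T, B1->T, B1->F, B2->T, B2->T, B2->F, B4->S, B3->F, B6->F, B7->F; outcomes B1=T, B1=F, B2=T, B2=F, B3=F, B4=S, B6=F, B7=F
input #3, c=0, g=1, y=1: events B1->T, B1->T, B1->T, B1->T, B1->T, B1->F, B2->T, B2->T, B2->F, B4->S, B3->F, B6->F, B7->F; outcomes B1=T, B1=F, B2=T, B2=F, B3=F, B4=S, B6=F, B7=F
input #4, c=-1, g=0, y=2: events B1->T, B1->T, B1->T, B1->T, B1->T, B1->F, B2->T, B2->F, B4->E, B3->T, B5->F, B7->F; outcomes B1=T, B1=F, B2=T, B2=F, B3=T, B4=E, B5=F, B7=F
input #5, c=-1, g=5, y=3: events B1->T, B1->T, B1->T, B1->T, B1->T, B1->F, B2->T, B2->T, B2->F, B4->S, B3->F, B6->T, B7->T, B8->T; outcomes B1=T, B1=F, B2=T, B2=F, B3=F, B4=S, B6=T, B7=T, B8=T
input #6, c=3, g=1, y=3: events B1->T, B1->T, B1->T, B1->T, B1->T, B1->F, B2->T, B2->T, B2->F, B4->S, B3->F, B6->F, B7->T, B8->T; outcomes B1=T, B1=F, B2=T, B2=F, B3=F, B4=S, B6=F, B7=T, B8=T
input #7, c=-1, g=1, y=2: events B1->T, B1->T, B1->T, B1->T, B1->T, B1->F, B2->T, B2->T, B2->F, B4->S, B3->F, B6->F, B7->F; outcomes B1=T, B1=F, B2=T, B2=F, B3=F, B4=S, B6=F, B7=F
input #8, c=2, g=2, y=2: events B1->T, B1->T, B1->T, B1->T, B1->T, B1->F, B2->T, B2->F, B4->E, B3->T, B5->F, B7->F; outcomes B1=T, B1=F, B2=T, B2=F, B3=T, B4=E, B5=F, B7=F
input #9, c=0, g=5, y=1: events B1->T, B1->T, B1->T, B1->T, B1->T, B1->F, B2->T, B2->T, B2->F, B4->S, B3->F, B6->T, B7->F; outcomes B1=T, B1=F, B2=T, B2=F, B3=F, B4=S, B6=T, B7=F
the full pool covers 15 outcomes: B1=T, B1=F, B2=T, B2=F, B3=T, B3=F, B4=S, B4=E, B5=F, B6=T, B6=F, B7=T, B7=F, B8=T, B8=F
every size-1 subset falls short of the 15 outcomes (best: 9/15)
every size-2 subset falls short of the 15 outcomes (best: 13/15)
size 3: inputs {1, 2, 5} cover all 15 outcomes, and no lexicographically smaller subset of this size does
Answer: 3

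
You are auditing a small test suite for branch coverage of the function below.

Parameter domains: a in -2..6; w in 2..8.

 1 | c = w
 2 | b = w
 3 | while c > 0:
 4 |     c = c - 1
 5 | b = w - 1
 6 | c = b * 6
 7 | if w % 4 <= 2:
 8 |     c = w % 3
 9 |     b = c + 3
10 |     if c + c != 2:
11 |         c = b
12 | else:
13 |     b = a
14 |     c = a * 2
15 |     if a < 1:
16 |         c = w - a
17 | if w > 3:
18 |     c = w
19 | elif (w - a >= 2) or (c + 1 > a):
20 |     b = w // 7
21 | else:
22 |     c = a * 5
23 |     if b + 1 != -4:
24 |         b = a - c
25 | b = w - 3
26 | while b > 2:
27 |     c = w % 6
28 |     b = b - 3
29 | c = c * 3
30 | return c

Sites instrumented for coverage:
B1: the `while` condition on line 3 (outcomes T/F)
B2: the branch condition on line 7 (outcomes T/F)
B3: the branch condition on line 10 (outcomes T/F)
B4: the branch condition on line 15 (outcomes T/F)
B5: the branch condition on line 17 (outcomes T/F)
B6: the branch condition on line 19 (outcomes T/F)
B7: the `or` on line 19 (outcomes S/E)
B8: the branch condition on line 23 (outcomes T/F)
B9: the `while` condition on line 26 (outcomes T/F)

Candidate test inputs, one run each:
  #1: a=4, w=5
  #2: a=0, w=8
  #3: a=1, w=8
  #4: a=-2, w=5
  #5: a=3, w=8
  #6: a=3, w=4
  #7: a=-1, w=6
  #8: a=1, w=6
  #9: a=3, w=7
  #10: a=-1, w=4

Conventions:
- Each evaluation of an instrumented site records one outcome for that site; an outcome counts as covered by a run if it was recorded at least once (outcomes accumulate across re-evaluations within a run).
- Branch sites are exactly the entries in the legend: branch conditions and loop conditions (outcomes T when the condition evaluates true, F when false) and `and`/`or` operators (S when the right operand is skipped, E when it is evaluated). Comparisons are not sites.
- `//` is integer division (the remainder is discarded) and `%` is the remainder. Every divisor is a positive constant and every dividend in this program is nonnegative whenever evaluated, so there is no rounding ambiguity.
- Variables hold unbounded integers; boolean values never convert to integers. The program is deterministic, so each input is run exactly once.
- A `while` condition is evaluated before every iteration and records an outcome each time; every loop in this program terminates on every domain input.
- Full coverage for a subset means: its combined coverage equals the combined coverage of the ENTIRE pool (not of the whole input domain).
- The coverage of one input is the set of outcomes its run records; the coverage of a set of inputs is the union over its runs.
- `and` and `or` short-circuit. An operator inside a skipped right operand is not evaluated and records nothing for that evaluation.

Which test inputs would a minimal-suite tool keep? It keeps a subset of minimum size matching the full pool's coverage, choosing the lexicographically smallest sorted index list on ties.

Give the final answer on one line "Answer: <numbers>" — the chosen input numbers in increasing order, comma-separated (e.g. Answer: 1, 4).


run #1 (a=4, w=5) records B1=T, B1=F, B2=T, B3=T, B5=T, B9=F
run #2 (a=0, w=8) records B1=T, B1=F, B2=T, B3=T, B5=T, B9=T, B9=F
run #3 (a=1, w=8) records B1=T, B1=F, B2=T, B3=T, B5=T, B9=T, B9=F
run #4 (a=-2, w=5) records B1=T, B1=F, B2=T, B3=T, B5=T, B9=F
run #5 (a=3, w=8) records B1=T, B1=F, B2=T, B3=T, B5=T, B9=T, B9=F
run #6 (a=3, w=4) records B1=T, B1=F, B2=T, B3=F, B5=T, B9=F
run #7 (a=-1, w=6) records B1=T, B1=F, B2=T, B3=T, B5=T, B9=T, B9=F
run #8 (a=1, w=6) records B1=T, B1=F, B2=T, B3=T, B5=T, B9=T, B9=F
run #9 (a=3, w=7) records B1=T, B1=F, B2=F, B4=F, B5=T, B9=T, B9=F
run #10 (a=-1, w=4) records B1=T, B1=F, B2=T, B3=F, B5=T, B9=F
the full pool covers 10 outcomes: B1=T, B1=F, B2=T, B2=F, B3=T, B3=F, B4=F, B5=T, B9=T, B9=F
checked all size-1 subsets: none covers 10 outcomes (max 7/10)
checked all size-2 subsets: none covers 10 outcomes (max 9/10)
at size 3, {1, 6, 9} reaches all 10 outcomes; every lexicographically earlier size-3 subset fails
Answer: 1, 6, 9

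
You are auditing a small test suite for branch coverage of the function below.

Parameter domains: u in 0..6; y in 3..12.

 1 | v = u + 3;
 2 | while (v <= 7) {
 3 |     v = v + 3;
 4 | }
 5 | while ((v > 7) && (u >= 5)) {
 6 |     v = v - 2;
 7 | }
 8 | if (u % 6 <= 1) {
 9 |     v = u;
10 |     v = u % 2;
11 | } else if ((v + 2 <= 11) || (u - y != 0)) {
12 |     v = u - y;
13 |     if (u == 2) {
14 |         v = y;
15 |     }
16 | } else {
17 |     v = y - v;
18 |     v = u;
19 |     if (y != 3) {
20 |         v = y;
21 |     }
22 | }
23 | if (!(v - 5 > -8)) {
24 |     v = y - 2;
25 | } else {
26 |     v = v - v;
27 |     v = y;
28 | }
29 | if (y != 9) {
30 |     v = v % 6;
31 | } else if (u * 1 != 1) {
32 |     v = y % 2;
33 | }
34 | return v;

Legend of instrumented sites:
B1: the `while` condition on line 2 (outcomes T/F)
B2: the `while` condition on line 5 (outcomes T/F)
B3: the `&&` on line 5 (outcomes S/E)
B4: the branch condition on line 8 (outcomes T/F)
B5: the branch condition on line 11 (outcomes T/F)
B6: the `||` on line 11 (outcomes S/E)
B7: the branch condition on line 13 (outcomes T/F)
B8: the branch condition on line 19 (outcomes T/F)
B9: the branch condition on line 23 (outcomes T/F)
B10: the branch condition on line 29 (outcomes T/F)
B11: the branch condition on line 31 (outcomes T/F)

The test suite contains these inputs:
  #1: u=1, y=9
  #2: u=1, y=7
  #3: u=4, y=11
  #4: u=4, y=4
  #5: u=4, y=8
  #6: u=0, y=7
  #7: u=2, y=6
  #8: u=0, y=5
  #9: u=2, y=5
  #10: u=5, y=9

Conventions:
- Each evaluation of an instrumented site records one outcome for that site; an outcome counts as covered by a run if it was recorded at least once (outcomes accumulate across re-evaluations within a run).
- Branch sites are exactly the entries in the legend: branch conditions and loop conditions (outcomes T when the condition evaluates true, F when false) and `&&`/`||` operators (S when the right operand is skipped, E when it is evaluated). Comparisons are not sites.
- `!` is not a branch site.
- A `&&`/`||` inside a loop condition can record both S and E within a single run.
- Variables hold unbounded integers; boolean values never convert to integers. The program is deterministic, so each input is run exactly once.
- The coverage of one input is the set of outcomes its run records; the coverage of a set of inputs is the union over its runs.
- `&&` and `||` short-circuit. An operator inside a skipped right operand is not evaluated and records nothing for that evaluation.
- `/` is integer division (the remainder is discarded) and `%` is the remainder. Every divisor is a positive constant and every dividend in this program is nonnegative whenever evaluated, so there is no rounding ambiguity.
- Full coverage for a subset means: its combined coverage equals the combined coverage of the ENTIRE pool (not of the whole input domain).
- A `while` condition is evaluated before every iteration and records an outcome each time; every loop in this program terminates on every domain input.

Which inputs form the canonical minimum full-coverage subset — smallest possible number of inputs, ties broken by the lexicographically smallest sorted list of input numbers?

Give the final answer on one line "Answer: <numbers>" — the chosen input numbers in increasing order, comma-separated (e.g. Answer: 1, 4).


input #1, u=1, y=9: events B1->T, B1->T, B1->F, B3->E, B2->F, B4->T, B9->F, B10->F, B11->F; outcomes B1=T, B1=F, B2=F, B3=E, B4=T, B9=F, B10=F, B11=F
input #2, u=1, y=7: events B1->T, B1->T, B1->F, B3->E, B2->F, B4->T, B9->F, B10->T; outcomes B1=T, B1=F, B2=F, B3=E, B4=T, B9=F, B10=T
input #3, u=4, y=11: events B1->T, B1->F, B3->E, B2->F, B4->F, B6->E, B5->T, B7->F, B9->T, B10->T; outcomes B1=T, B1=F, B2=F, B3=E, B4=F, B5=T, B6=E, B7=F, B9=T, B10=T
input #4, u=4, y=4: events B1->T, B1->F, B3->E, B2->F, B4->F, B6->E, B5->F, B8->T, B9->F, B10->T; outcomes B1=T, B1=F, B2=F, B3=E, B4=F, B5=F, B6=E, B8=T, B9=F, B10=T
input #5, u=4, y=8: events B1->T, B1->F, B3->E, B2->F, B4->F, B6->E, B5->T, B7->F, B9->T, B10->T; outcomes B1=T, B1=F, B2=F, B3=E, B4=F, B5=T, B6=E, B7=F, B9=T, B10=T
input #6, u=0, y=7: events B1->T, B1->T, B1->F, B3->E, B2->F, B4->T, B9->F, B10->T; outcomes B1=T, B1=F, B2=F, B3=E, B4=T, B9=F, B10=T
input #7, u=2, y=6: events B1->T, B1->F, B3->E, B2->F, B4->F, B6->S, B5->T, B7->T, B9->F, B10->T; outcomes B1=T, B1=F, B2=F, B3=E, B4=F, B5=T, B6=S, B7=T, B9=F, B10=T
input #8, u=0, y=5: events B1->T, B1->T, B1->F, B3->E, B2->F, B4->T, B9->F, B10->T; outcomes B1=T, B1=F, B2=F, B3=E, B4=T, B9=F, B10=T
input #9, u=2, y=5: events B1->T, B1->F, B3->E, B2->F, B4->F, B6->S, B5->T, B7->T, B9->F, B10->T; outcomes B1=T, B1=F, B2=F, B3=E, B4=F, B5=T, B6=S, B7=T, B9=F, B10=T
input #10, u=5, y=9: events B1->F, B3->E, B2->T, B3->S, B2->F, B4->F, B6->S, B5->T, B7->F, B9->T, B10->F, B11->T; outcomes B1=F, B2=T, B2=F, B3=S, B3=E, B4=F, B5=T, B6=S, B7=F, B9=T, B10=F, B11=T
pool-wide coverage (21 outcomes): B1=T, B1=F, B2=T, B2=F, B3=S, B3=E, B4=T, B4=F, B5=T, B5=F, B6=S, B6=E, B7=T, B7=F, B8=T, B9=T, B9=F, B10=T, B10=F, B11=T, B11=F
no size-1 subset reaches all 21 outcomes (best union: 12/21)
no size-2 subset reaches all 21 outcomes (best union: 18/21)
no size-3 subset reaches all 21 outcomes (best union: 20/21)
the canonical winner is {1, 4, 7, 10}: size 4, full 21-outcome coverage, earliest index list among size-4 covers
Answer: 1, 4, 7, 10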